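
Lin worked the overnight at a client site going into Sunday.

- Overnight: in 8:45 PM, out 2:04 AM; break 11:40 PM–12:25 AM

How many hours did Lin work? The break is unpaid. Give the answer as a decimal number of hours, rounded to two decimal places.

4.57 hours

Overnight: 8:45 PM → midnight = 3 h 15 min; midnight → 2:04 AM = 2 h 4 min; span 5 h 19 min; less 45 min break → 4 h 34 min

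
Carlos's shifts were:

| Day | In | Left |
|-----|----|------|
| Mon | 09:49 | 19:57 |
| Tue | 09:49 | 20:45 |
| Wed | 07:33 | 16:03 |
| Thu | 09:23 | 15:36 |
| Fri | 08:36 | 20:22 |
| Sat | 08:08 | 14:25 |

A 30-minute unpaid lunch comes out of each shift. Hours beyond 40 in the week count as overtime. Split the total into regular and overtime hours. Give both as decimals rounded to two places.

Mon: 09:49–19:57 = 10 h 8 min; less 30 min break → 9 h 38 min
Tue: 09:49–20:45 = 10 h 56 min; less 30 min break → 10 h 26 min
Wed: 07:33–16:03 = 8 h 30 min; less 30 min break → 8 h 0 min
Thu: 09:23–15:36 = 6 h 13 min; less 30 min break → 5 h 43 min
Fri: 08:36–20:22 = 11 h 46 min; less 30 min break → 11 h 16 min
Sat: 08:08–14:25 = 6 h 17 min; less 30 min break → 5 h 47 min
Total worked: 50 h 50 min = 50.83 h.
Threshold 40 h → overtime 10 h 50 min, regular 40 h 0 min.

Regular 40.00 hours, overtime 10.83 hours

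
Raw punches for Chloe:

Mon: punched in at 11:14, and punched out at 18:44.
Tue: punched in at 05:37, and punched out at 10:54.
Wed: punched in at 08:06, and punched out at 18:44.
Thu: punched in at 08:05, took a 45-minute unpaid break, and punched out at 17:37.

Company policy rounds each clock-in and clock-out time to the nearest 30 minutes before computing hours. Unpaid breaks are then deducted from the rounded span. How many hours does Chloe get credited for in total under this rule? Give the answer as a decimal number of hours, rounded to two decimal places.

Mon: in 11:14→11:00, out 18:44→18:30; 7 h 30 min
Tue: in 05:37→05:30, out 10:54→11:00; 5 h 30 min
Wed: in 08:06→08:00, out 18:44→18:30; 10 h 30 min
Thu: in 08:05→08:00, out 17:37→17:30; 9 h 30 min − 45 min = 8 h 45 min
Total credited: 32 h 15 min.

32.25 hours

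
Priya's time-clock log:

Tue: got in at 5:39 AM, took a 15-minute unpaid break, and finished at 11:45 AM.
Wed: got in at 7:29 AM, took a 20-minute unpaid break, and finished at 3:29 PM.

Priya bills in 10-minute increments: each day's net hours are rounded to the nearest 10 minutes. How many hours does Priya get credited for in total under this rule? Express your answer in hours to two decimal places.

13.50 hours

Tue: 5:39 AM–11:45 AM = 6 h 6 min − 15 min = 5 h 51 min → rounds to 5 h 50 min
Wed: 7:29 AM–3:29 PM = 8 h 0 min − 20 min = 7 h 40 min → rounds to 7 h 40 min
Total credited: 13 h 30 min.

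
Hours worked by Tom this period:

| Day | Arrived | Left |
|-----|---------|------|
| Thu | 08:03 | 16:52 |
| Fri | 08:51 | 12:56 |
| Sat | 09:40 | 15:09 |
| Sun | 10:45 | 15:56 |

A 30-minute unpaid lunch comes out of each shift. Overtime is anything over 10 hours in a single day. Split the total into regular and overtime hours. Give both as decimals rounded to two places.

Regular 21.57 hours, overtime 0.00 hours

Thu: 08:03–16:52 = 8 h 49 min; less 30 min break → 8 h 19 min
Fri: 08:51–12:56 = 4 h 5 min; less 30 min break → 3 h 35 min
Sat: 09:40–15:09 = 5 h 29 min; less 30 min break → 4 h 59 min
Sun: 10:45–15:56 = 5 h 11 min; less 30 min break → 4 h 41 min
Thu reg 8 h 19 min / OT 0 h 0 min; Fri reg 3 h 35 min / OT 0 h 0 min; Sat reg 4 h 59 min / OT 0 h 0 min; Sun reg 4 h 41 min / OT 0 h 0 min.
Totals: regular 21 h 34 min, overtime 0 h 0 min.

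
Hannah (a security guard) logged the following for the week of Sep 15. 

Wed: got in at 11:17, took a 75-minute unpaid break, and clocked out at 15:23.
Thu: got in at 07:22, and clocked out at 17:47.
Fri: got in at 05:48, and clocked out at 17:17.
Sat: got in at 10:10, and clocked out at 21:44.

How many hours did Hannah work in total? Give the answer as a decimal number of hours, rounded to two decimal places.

Wed: 11:17–15:23 = 4 h 6 min; less 75 min break → 2 h 51 min
Thu: 07:22–17:47 = 10 h 25 min
Fri: 05:48–17:17 = 11 h 29 min
Sat: 10:10–21:44 = 11 h 34 min
Total: 2 h 51 min + 10 h 25 min + 11 h 29 min + 11 h 34 min = 36 h 19 min.

36.32 hours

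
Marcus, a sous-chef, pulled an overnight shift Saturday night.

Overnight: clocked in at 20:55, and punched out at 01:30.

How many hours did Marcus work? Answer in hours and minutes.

4 h 35 min

Overnight: 20:55 → midnight = 3 h 5 min; midnight → 01:30 = 1 h 30 min; span 4 h 35 min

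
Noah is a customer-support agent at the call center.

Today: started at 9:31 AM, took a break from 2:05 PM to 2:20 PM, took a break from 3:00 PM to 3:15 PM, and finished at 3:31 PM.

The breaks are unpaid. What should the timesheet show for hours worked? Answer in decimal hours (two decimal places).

5.50 hours

Today: 9:31 AM–3:31 PM = 6 h 0 min; less 30 min break → 5 h 30 min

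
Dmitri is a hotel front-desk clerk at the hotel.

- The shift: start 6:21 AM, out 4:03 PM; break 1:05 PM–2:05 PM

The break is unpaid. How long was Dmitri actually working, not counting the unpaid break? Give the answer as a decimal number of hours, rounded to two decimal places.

8.70 hours

The shift: 6:21 AM–4:03 PM = 9 h 42 min; less 60 min break → 8 h 42 min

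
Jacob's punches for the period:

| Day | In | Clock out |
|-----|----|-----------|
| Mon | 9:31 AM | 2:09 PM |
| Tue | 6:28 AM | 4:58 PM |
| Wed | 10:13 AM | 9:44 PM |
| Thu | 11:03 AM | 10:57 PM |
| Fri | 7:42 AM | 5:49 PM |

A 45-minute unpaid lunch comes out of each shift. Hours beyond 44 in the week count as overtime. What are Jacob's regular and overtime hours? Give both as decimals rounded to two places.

Regular 44.00 hours, overtime 0.92 hours

Mon: 9:31 AM–2:09 PM = 4 h 38 min; less 45 min break → 3 h 53 min
Tue: 6:28 AM–4:58 PM = 10 h 30 min; less 45 min break → 9 h 45 min
Wed: 10:13 AM–9:44 PM = 11 h 31 min; less 45 min break → 10 h 46 min
Thu: 11:03 AM–10:57 PM = 11 h 54 min; less 45 min break → 11 h 9 min
Fri: 7:42 AM–5:49 PM = 10 h 7 min; less 45 min break → 9 h 22 min
Total worked: 44 h 55 min = 44.92 h.
Threshold 44 h → overtime 0 h 55 min, regular 44 h 0 min.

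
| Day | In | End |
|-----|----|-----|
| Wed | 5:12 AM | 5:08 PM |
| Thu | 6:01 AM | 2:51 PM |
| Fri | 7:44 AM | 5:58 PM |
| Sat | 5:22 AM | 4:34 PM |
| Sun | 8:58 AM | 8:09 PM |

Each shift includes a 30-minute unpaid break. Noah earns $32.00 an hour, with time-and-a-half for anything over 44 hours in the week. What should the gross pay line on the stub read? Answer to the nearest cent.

$1738.40

Wed: 5:12 AM–5:08 PM = 11 h 56 min; less 30 min break → 11 h 26 min
Thu: 6:01 AM–2:51 PM = 8 h 50 min; less 30 min break → 8 h 20 min
Fri: 7:44 AM–5:58 PM = 10 h 14 min; less 30 min break → 9 h 44 min
Sat: 5:22 AM–4:34 PM = 11 h 12 min; less 30 min break → 10 h 42 min
Sun: 8:58 AM–8:09 PM = 11 h 11 min; less 30 min break → 10 h 41 min
Total worked: 50 h 53 min = 3053 min.
Regular 44 h 0 min = 2640 min at $32.00/h; overtime 6 h 53 min = 413 min at $48.00/h.
Pay = (2640 × $32.00 + 413 × $48.00) ÷ 60 = $1738.40.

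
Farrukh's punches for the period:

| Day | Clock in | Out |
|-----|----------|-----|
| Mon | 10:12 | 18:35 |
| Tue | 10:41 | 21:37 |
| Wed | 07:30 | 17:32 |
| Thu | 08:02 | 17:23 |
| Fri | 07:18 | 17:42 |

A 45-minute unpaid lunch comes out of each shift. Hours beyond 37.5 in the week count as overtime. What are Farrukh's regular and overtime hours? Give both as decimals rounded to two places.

Mon: 10:12–18:35 = 8 h 23 min; less 45 min break → 7 h 38 min
Tue: 10:41–21:37 = 10 h 56 min; less 45 min break → 10 h 11 min
Wed: 07:30–17:32 = 10 h 2 min; less 45 min break → 9 h 17 min
Thu: 08:02–17:23 = 9 h 21 min; less 45 min break → 8 h 36 min
Fri: 07:18–17:42 = 10 h 24 min; less 45 min break → 9 h 39 min
Total worked: 45 h 21 min = 45.35 h.
Threshold 37.5 h → overtime 7 h 51 min, regular 37 h 30 min.

Regular 37.50 hours, overtime 7.85 hours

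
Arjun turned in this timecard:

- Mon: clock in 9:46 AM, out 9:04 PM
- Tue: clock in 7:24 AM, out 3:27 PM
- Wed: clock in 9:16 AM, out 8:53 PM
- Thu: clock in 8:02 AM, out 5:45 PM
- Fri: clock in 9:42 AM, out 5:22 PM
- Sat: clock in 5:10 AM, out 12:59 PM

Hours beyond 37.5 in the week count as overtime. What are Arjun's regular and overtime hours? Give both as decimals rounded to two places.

Regular 37.50 hours, overtime 18.67 hours

Mon: 9:46 AM–9:04 PM = 11 h 18 min
Tue: 7:24 AM–3:27 PM = 8 h 3 min
Wed: 9:16 AM–8:53 PM = 11 h 37 min
Thu: 8:02 AM–5:45 PM = 9 h 43 min
Fri: 9:42 AM–5:22 PM = 7 h 40 min
Sat: 5:10 AM–12:59 PM = 7 h 49 min
Total worked: 56 h 10 min = 56.17 h.
Threshold 37.5 h → overtime 18 h 40 min, regular 37 h 30 min.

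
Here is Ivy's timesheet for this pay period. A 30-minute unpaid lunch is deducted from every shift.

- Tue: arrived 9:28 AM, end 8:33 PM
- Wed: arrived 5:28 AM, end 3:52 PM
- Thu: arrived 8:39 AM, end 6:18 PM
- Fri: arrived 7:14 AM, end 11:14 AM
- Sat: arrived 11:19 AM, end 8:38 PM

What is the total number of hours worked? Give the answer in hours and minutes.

41 h 57 min

Tue: 9:28 AM–8:33 PM = 11 h 5 min; less 30 min break → 10 h 35 min
Wed: 5:28 AM–3:52 PM = 10 h 24 min; less 30 min break → 9 h 54 min
Thu: 8:39 AM–6:18 PM = 9 h 39 min; less 30 min break → 9 h 9 min
Fri: 7:14 AM–11:14 AM = 4 h 0 min; less 30 min break → 3 h 30 min
Sat: 11:19 AM–8:38 PM = 9 h 19 min; less 30 min break → 8 h 49 min
Total: 10 h 35 min + 9 h 54 min + 9 h 9 min + 3 h 30 min + 8 h 49 min = 41 h 57 min.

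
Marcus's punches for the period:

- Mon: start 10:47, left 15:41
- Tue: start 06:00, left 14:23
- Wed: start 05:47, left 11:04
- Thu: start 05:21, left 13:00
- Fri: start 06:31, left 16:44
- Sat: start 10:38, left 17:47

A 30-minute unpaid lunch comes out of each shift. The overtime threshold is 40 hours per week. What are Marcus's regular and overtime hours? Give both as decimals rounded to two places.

Regular 40.00 hours, overtime 0.58 hours

Mon: 10:47–15:41 = 4 h 54 min; less 30 min break → 4 h 24 min
Tue: 06:00–14:23 = 8 h 23 min; less 30 min break → 7 h 53 min
Wed: 05:47–11:04 = 5 h 17 min; less 30 min break → 4 h 47 min
Thu: 05:21–13:00 = 7 h 39 min; less 30 min break → 7 h 9 min
Fri: 06:31–16:44 = 10 h 13 min; less 30 min break → 9 h 43 min
Sat: 10:38–17:47 = 7 h 9 min; less 30 min break → 6 h 39 min
Total worked: 40 h 35 min = 40.58 h.
Threshold 40 h → overtime 0 h 35 min, regular 40 h 0 min.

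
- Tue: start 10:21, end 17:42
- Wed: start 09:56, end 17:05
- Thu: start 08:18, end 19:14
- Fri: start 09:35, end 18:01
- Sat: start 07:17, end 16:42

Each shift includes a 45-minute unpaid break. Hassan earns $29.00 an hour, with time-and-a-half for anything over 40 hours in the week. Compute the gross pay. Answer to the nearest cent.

Tue: 10:21–17:42 = 7 h 21 min; less 45 min break → 6 h 36 min
Wed: 09:56–17:05 = 7 h 9 min; less 45 min break → 6 h 24 min
Thu: 08:18–19:14 = 10 h 56 min; less 45 min break → 10 h 11 min
Fri: 09:35–18:01 = 8 h 26 min; less 45 min break → 7 h 41 min
Sat: 07:17–16:42 = 9 h 25 min; less 45 min break → 8 h 40 min
Total worked: 39 h 32 min = 2372 min.
Regular 39 h 32 min = 2372 min at $29.00/h; overtime 0 h 0 min = 0 min at $43.50/h.
Pay = (2372 × $29.00 + 0 × $43.50) ÷ 60 = $1146.47.

$1146.47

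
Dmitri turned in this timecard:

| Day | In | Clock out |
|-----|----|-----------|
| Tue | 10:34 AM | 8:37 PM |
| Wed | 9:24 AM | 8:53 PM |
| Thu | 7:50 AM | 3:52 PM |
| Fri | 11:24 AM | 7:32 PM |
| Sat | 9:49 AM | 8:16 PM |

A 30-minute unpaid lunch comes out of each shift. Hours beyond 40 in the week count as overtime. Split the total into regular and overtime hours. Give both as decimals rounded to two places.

Tue: 10:34 AM–8:37 PM = 10 h 3 min; less 30 min break → 9 h 33 min
Wed: 9:24 AM–8:53 PM = 11 h 29 min; less 30 min break → 10 h 59 min
Thu: 7:50 AM–3:52 PM = 8 h 2 min; less 30 min break → 7 h 32 min
Fri: 11:24 AM–7:32 PM = 8 h 8 min; less 30 min break → 7 h 38 min
Sat: 9:49 AM–8:16 PM = 10 h 27 min; less 30 min break → 9 h 57 min
Total worked: 45 h 39 min = 45.65 h.
Threshold 40 h → overtime 5 h 39 min, regular 40 h 0 min.

Regular 40.00 hours, overtime 5.65 hours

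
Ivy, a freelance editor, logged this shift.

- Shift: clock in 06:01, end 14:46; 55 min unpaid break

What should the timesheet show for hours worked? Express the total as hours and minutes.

Shift: 06:01–14:46 = 8 h 45 min; less 55 min break → 7 h 50 min

7 h 50 min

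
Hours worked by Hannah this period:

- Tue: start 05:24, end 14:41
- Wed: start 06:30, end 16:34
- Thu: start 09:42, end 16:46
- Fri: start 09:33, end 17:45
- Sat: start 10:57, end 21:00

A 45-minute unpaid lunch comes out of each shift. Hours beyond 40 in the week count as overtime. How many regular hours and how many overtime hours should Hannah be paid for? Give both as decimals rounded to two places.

Tue: 05:24–14:41 = 9 h 17 min; less 45 min break → 8 h 32 min
Wed: 06:30–16:34 = 10 h 4 min; less 45 min break → 9 h 19 min
Thu: 09:42–16:46 = 7 h 4 min; less 45 min break → 6 h 19 min
Fri: 09:33–17:45 = 8 h 12 min; less 45 min break → 7 h 27 min
Sat: 10:57–21:00 = 10 h 3 min; less 45 min break → 9 h 18 min
Total worked: 40 h 55 min = 40.92 h.
Threshold 40 h → overtime 0 h 55 min, regular 40 h 0 min.

Regular 40.00 hours, overtime 0.92 hours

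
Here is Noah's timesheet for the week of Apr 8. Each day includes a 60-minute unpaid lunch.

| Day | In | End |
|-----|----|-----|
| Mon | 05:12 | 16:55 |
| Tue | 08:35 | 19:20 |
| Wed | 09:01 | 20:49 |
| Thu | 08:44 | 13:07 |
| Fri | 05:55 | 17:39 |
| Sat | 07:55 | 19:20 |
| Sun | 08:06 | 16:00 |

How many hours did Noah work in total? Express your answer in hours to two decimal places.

62.70 hours

Mon: 05:12–16:55 = 11 h 43 min; less 60 min break → 10 h 43 min
Tue: 08:35–19:20 = 10 h 45 min; less 60 min break → 9 h 45 min
Wed: 09:01–20:49 = 11 h 48 min; less 60 min break → 10 h 48 min
Thu: 08:44–13:07 = 4 h 23 min; less 60 min break → 3 h 23 min
Fri: 05:55–17:39 = 11 h 44 min; less 60 min break → 10 h 44 min
Sat: 07:55–19:20 = 11 h 25 min; less 60 min break → 10 h 25 min
Sun: 08:06–16:00 = 7 h 54 min; less 60 min break → 6 h 54 min
Total: 10 h 43 min + 9 h 45 min + 10 h 48 min + 3 h 23 min + 10 h 44 min + 10 h 25 min + 6 h 54 min = 62 h 42 min.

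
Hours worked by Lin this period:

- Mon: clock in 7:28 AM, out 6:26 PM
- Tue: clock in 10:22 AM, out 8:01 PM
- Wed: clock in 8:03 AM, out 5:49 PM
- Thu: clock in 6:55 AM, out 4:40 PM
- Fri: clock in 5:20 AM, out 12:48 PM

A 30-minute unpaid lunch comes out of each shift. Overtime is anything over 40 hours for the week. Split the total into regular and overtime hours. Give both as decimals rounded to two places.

Regular 40.00 hours, overtime 5.10 hours

Mon: 7:28 AM–6:26 PM = 10 h 58 min; less 30 min break → 10 h 28 min
Tue: 10:22 AM–8:01 PM = 9 h 39 min; less 30 min break → 9 h 9 min
Wed: 8:03 AM–5:49 PM = 9 h 46 min; less 30 min break → 9 h 16 min
Thu: 6:55 AM–4:40 PM = 9 h 45 min; less 30 min break → 9 h 15 min
Fri: 5:20 AM–12:48 PM = 7 h 28 min; less 30 min break → 6 h 58 min
Total worked: 45 h 6 min = 45.10 h.
Threshold 40 h → overtime 5 h 6 min, regular 40 h 0 min.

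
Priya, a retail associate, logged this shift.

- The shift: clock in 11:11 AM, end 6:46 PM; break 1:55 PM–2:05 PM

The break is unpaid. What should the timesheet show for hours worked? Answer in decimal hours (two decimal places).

7.42 hours

The shift: 11:11 AM–6:46 PM = 7 h 35 min; less 10 min break → 7 h 25 min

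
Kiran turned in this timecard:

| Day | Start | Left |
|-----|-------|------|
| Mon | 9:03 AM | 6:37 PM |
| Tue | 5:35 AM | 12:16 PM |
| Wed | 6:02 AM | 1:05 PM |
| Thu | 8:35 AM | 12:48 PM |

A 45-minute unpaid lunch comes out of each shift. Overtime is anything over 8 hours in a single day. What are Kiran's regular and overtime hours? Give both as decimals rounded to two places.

Mon: 9:03 AM–6:37 PM = 9 h 34 min; less 45 min break → 8 h 49 min
Tue: 5:35 AM–12:16 PM = 6 h 41 min; less 45 min break → 5 h 56 min
Wed: 6:02 AM–1:05 PM = 7 h 3 min; less 45 min break → 6 h 18 min
Thu: 8:35 AM–12:48 PM = 4 h 13 min; less 45 min break → 3 h 28 min
Mon reg 8 h 0 min / OT 0 h 49 min; Tue reg 5 h 56 min / OT 0 h 0 min; Wed reg 6 h 18 min / OT 0 h 0 min; Thu reg 3 h 28 min / OT 0 h 0 min.
Totals: regular 23 h 42 min, overtime 0 h 49 min.

Regular 23.70 hours, overtime 0.82 hours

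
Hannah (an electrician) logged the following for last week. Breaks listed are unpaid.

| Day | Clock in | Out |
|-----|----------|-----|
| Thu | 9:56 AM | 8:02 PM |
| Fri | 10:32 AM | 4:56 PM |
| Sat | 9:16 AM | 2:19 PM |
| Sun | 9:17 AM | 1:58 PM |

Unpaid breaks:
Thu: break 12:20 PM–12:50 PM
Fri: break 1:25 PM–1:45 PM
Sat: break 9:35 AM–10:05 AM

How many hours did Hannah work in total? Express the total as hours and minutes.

24 h 54 min

Thu: 9:56 AM–8:02 PM = 10 h 6 min; less 30 min break → 9 h 36 min
Fri: 10:32 AM–4:56 PM = 6 h 24 min; less 20 min break → 6 h 4 min
Sat: 9:16 AM–2:19 PM = 5 h 3 min; less 30 min break → 4 h 33 min
Sun: 9:17 AM–1:58 PM = 4 h 41 min
Total: 9 h 36 min + 6 h 4 min + 4 h 33 min + 4 h 41 min = 24 h 54 min.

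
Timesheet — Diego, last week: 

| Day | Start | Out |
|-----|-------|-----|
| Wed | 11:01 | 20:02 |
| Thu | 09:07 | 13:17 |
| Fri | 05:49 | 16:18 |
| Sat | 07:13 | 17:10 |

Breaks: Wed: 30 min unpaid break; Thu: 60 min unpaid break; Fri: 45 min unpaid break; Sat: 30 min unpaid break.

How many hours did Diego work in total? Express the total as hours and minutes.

30 h 52 min

Wed: 11:01–20:02 = 9 h 1 min; less 30 min break → 8 h 31 min
Thu: 09:07–13:17 = 4 h 10 min; less 60 min break → 3 h 10 min
Fri: 05:49–16:18 = 10 h 29 min; less 45 min break → 9 h 44 min
Sat: 07:13–17:10 = 9 h 57 min; less 30 min break → 9 h 27 min
Total: 8 h 31 min + 3 h 10 min + 9 h 44 min + 9 h 27 min = 30 h 52 min.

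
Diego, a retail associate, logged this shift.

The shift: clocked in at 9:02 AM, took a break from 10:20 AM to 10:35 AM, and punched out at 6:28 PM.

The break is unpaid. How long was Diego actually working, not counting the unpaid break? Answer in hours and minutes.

9 h 11 min

The shift: 9:02 AM–6:28 PM = 9 h 26 min; less 15 min break → 9 h 11 min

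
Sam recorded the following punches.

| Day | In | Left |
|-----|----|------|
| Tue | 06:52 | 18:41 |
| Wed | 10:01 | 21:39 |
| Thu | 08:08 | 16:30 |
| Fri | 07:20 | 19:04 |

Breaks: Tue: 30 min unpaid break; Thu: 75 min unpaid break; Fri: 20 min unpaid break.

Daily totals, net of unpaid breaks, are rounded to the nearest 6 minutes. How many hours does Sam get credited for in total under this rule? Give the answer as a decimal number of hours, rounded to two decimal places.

Tue: 06:52–18:41 = 11 h 49 min − 30 min = 11 h 19 min → rounds to 11 h 18 min
Wed: 10:01–21:39 = 11 h 38 min → rounds to 11 h 36 min
Thu: 08:08–16:30 = 8 h 22 min − 75 min = 7 h 7 min → rounds to 7 h 6 min
Fri: 07:20–19:04 = 11 h 44 min − 20 min = 11 h 24 min → rounds to 11 h 24 min
Total credited: 41 h 24 min.

41.40 hours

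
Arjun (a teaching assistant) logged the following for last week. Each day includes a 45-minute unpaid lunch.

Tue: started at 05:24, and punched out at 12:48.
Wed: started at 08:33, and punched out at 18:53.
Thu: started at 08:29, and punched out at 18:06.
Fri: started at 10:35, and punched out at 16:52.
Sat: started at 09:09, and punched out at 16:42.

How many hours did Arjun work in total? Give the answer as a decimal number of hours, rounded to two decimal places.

Tue: 05:24–12:48 = 7 h 24 min; less 45 min break → 6 h 39 min
Wed: 08:33–18:53 = 10 h 20 min; less 45 min break → 9 h 35 min
Thu: 08:29–18:06 = 9 h 37 min; less 45 min break → 8 h 52 min
Fri: 10:35–16:52 = 6 h 17 min; less 45 min break → 5 h 32 min
Sat: 09:09–16:42 = 7 h 33 min; less 45 min break → 6 h 48 min
Total: 6 h 39 min + 9 h 35 min + 8 h 52 min + 5 h 32 min + 6 h 48 min = 37 h 26 min.

37.43 hours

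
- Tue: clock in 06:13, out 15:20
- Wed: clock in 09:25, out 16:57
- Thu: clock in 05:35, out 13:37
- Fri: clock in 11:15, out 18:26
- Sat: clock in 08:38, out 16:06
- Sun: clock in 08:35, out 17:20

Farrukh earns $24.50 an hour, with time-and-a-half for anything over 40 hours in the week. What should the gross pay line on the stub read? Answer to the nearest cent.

$1277.06

Tue: 06:13–15:20 = 9 h 7 min
Wed: 09:25–16:57 = 7 h 32 min
Thu: 05:35–13:37 = 8 h 2 min
Fri: 11:15–18:26 = 7 h 11 min
Sat: 08:38–16:06 = 7 h 28 min
Sun: 08:35–17:20 = 8 h 45 min
Total worked: 48 h 5 min = 2885 min.
Regular 40 h 0 min = 2400 min at $24.50/h; overtime 8 h 5 min = 485 min at $36.75/h.
Pay = (2400 × $24.50 + 485 × $36.75) ÷ 60 = $1277.06.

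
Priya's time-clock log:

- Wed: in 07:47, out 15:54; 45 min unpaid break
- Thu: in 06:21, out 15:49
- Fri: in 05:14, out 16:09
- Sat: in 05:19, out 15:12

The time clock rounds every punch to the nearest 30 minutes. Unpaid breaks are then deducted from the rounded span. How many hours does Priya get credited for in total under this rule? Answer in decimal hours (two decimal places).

Wed: in 07:47→08:00, out 15:54→16:00; 8 h 0 min − 45 min = 7 h 15 min
Thu: in 06:21→06:30, out 15:49→16:00; 9 h 30 min
Fri: in 05:14→05:00, out 16:09→16:00; 11 h 0 min
Sat: in 05:19→05:30, out 15:12→15:00; 9 h 30 min
Total credited: 37 h 15 min.

37.25 hours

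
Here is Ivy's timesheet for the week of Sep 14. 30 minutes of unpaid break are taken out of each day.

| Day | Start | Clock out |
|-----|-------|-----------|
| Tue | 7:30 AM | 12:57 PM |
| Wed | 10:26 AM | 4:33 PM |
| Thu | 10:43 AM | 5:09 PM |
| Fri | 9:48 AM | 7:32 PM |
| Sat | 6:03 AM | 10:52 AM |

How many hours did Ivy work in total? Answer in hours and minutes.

Tue: 7:30 AM–12:57 PM = 5 h 27 min; less 30 min break → 4 h 57 min
Wed: 10:26 AM–4:33 PM = 6 h 7 min; less 30 min break → 5 h 37 min
Thu: 10:43 AM–5:09 PM = 6 h 26 min; less 30 min break → 5 h 56 min
Fri: 9:48 AM–7:32 PM = 9 h 44 min; less 30 min break → 9 h 14 min
Sat: 6:03 AM–10:52 AM = 4 h 49 min; less 30 min break → 4 h 19 min
Total: 4 h 57 min + 5 h 37 min + 5 h 56 min + 9 h 14 min + 4 h 19 min = 30 h 3 min.

30 h 3 min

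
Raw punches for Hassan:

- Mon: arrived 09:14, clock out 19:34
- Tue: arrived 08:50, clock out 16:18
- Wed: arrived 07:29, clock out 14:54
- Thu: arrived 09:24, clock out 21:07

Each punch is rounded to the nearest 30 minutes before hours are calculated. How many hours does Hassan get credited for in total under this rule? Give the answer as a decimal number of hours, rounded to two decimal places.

Mon: in 09:14→09:00, out 19:34→19:30; 10 h 30 min
Tue: in 08:50→09:00, out 16:18→16:30; 7 h 30 min
Wed: in 07:29→07:30, out 14:54→15:00; 7 h 30 min
Thu: in 09:24→09:30, out 21:07→21:00; 11 h 30 min
Total credited: 37 h 0 min.

37.00 hours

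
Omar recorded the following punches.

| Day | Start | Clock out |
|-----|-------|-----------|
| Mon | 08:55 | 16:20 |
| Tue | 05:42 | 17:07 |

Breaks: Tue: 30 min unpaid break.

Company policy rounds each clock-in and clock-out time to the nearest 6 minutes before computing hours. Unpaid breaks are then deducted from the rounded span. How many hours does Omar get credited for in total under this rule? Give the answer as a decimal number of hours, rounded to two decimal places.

Mon: in 08:55→08:54, out 16:20→16:18; 7 h 24 min
Tue: in 05:42→05:42, out 17:07→17:06; 11 h 24 min − 30 min = 10 h 54 min
Total credited: 18 h 18 min.

18.30 hours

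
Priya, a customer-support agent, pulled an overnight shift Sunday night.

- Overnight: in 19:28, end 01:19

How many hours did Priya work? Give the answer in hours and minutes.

Overnight: 19:28 → midnight = 4 h 32 min; midnight → 01:19 = 1 h 19 min; span 5 h 51 min

5 h 51 min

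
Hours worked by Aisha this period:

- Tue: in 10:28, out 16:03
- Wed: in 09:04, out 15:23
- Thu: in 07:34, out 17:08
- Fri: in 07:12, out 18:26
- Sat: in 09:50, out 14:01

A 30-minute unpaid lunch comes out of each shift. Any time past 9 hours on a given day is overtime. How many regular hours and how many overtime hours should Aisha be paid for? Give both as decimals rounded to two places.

Tue: 10:28–16:03 = 5 h 35 min; less 30 min break → 5 h 5 min
Wed: 09:04–15:23 = 6 h 19 min; less 30 min break → 5 h 49 min
Thu: 07:34–17:08 = 9 h 34 min; less 30 min break → 9 h 4 min
Fri: 07:12–18:26 = 11 h 14 min; less 30 min break → 10 h 44 min
Sat: 09:50–14:01 = 4 h 11 min; less 30 min break → 3 h 41 min
Tue reg 5 h 5 min / OT 0 h 0 min; Wed reg 5 h 49 min / OT 0 h 0 min; Thu reg 9 h 0 min / OT 0 h 4 min; Fri reg 9 h 0 min / OT 1 h 44 min; Sat reg 3 h 41 min / OT 0 h 0 min.
Totals: regular 32 h 35 min, overtime 1 h 48 min.

Regular 32.58 hours, overtime 1.80 hours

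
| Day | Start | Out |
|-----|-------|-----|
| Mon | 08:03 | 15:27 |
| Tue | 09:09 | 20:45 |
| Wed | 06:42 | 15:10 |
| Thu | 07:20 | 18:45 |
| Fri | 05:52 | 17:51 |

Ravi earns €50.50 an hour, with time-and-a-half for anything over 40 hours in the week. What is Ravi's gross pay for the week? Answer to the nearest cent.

Mon: 08:03–15:27 = 7 h 24 min
Tue: 09:09–20:45 = 11 h 36 min
Wed: 06:42–15:10 = 8 h 28 min
Thu: 07:20–18:45 = 11 h 25 min
Fri: 05:52–17:51 = 11 h 59 min
Total worked: 50 h 52 min = 3052 min.
Regular 40 h 0 min = 2400 min at €50.50/h; overtime 10 h 52 min = 652 min at €75.75/h.
Pay = (2400 × €50.50 + 652 × €75.75) ÷ 60 = €2843.15.

€2843.15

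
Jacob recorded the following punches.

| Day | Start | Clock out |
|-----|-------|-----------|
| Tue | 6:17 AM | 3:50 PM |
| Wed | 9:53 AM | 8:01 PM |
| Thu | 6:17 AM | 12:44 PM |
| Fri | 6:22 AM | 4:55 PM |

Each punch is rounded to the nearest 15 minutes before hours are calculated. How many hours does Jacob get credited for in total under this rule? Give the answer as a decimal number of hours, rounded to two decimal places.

Tue: in 6:17 AM→6:15 AM, out 3:50 PM→3:45 PM; 9 h 30 min
Wed: in 9:53 AM→10:00 AM, out 8:01 PM→8:00 PM; 10 h 0 min
Thu: in 6:17 AM→6:15 AM, out 12:44 PM→12:45 PM; 6 h 30 min
Fri: in 6:22 AM→6:15 AM, out 4:55 PM→5:00 PM; 10 h 45 min
Total credited: 36 h 45 min.

36.75 hours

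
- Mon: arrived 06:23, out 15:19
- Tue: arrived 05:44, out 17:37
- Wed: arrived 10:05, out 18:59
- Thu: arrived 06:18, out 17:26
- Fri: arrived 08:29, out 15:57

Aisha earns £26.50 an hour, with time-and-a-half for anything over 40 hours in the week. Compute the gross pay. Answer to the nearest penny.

£1390.59

Mon: 06:23–15:19 = 8 h 56 min
Tue: 05:44–17:37 = 11 h 53 min
Wed: 10:05–18:59 = 8 h 54 min
Thu: 06:18–17:26 = 11 h 8 min
Fri: 08:29–15:57 = 7 h 28 min
Total worked: 48 h 19 min = 2899 min.
Regular 40 h 0 min = 2400 min at £26.50/h; overtime 8 h 19 min = 499 min at £39.75/h.
Pay = (2400 × £26.50 + 499 × £39.75) ÷ 60 = £1390.59.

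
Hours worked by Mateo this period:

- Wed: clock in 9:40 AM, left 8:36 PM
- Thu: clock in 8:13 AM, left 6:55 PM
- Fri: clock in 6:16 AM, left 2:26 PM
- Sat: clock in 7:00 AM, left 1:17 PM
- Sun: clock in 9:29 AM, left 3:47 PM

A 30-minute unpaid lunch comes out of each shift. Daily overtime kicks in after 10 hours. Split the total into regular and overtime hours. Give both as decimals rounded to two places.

Regular 39.25 hours, overtime 0.63 hours

Wed: 9:40 AM–8:36 PM = 10 h 56 min; less 30 min break → 10 h 26 min
Thu: 8:13 AM–6:55 PM = 10 h 42 min; less 30 min break → 10 h 12 min
Fri: 6:16 AM–2:26 PM = 8 h 10 min; less 30 min break → 7 h 40 min
Sat: 7:00 AM–1:17 PM = 6 h 17 min; less 30 min break → 5 h 47 min
Sun: 9:29 AM–3:47 PM = 6 h 18 min; less 30 min break → 5 h 48 min
Wed reg 10 h 0 min / OT 0 h 26 min; Thu reg 10 h 0 min / OT 0 h 12 min; Fri reg 7 h 40 min / OT 0 h 0 min; Sat reg 5 h 47 min / OT 0 h 0 min; Sun reg 5 h 48 min / OT 0 h 0 min.
Totals: regular 39 h 15 min, overtime 0 h 38 min.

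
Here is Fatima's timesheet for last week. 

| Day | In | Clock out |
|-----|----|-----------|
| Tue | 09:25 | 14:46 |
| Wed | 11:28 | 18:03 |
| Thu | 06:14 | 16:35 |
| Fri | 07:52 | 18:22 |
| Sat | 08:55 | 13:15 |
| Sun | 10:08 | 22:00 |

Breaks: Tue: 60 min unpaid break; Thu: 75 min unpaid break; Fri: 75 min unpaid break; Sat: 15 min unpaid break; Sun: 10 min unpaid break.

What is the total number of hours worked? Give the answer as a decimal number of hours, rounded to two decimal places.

45.07 hours

Tue: 09:25–14:46 = 5 h 21 min; less 60 min break → 4 h 21 min
Wed: 11:28–18:03 = 6 h 35 min
Thu: 06:14–16:35 = 10 h 21 min; less 75 min break → 9 h 6 min
Fri: 07:52–18:22 = 10 h 30 min; less 75 min break → 9 h 15 min
Sat: 08:55–13:15 = 4 h 20 min; less 15 min break → 4 h 5 min
Sun: 10:08–22:00 = 11 h 52 min; less 10 min break → 11 h 42 min
Total: 4 h 21 min + 6 h 35 min + 9 h 6 min + 9 h 15 min + 4 h 5 min + 11 h 42 min = 45 h 4 min.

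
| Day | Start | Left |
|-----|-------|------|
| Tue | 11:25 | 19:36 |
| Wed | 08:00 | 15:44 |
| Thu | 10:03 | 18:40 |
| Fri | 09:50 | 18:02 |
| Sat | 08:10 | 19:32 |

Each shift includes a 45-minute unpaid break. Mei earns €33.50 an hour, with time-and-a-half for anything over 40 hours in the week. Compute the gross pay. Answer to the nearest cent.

Tue: 11:25–19:36 = 8 h 11 min; less 45 min break → 7 h 26 min
Wed: 08:00–15:44 = 7 h 44 min; less 45 min break → 6 h 59 min
Thu: 10:03–18:40 = 8 h 37 min; less 45 min break → 7 h 52 min
Fri: 09:50–18:02 = 8 h 12 min; less 45 min break → 7 h 27 min
Sat: 08:10–19:32 = 11 h 22 min; less 45 min break → 10 h 37 min
Total worked: 40 h 21 min = 2421 min.
Regular 40 h 0 min = 2400 min at €33.50/h; overtime 0 h 21 min = 21 min at €50.25/h.
Pay = (2400 × €33.50 + 21 × €50.25) ÷ 60 = €1357.59.

€1357.59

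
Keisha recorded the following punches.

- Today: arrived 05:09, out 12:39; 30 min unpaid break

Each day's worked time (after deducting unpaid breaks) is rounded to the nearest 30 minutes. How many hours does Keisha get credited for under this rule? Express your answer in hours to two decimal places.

7.00 hours

Today: 05:09–12:39 = 7 h 30 min − 30 min = 7 h 0 min → rounds to 7 h 0 min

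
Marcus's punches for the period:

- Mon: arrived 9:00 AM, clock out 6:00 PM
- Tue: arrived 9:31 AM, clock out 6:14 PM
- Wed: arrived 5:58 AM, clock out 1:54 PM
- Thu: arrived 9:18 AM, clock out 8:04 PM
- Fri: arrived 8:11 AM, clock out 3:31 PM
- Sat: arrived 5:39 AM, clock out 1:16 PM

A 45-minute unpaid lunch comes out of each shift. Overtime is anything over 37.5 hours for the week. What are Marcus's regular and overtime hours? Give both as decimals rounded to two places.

Regular 37.50 hours, overtime 9.37 hours

Mon: 9:00 AM–6:00 PM = 9 h 0 min; less 45 min break → 8 h 15 min
Tue: 9:31 AM–6:14 PM = 8 h 43 min; less 45 min break → 7 h 58 min
Wed: 5:58 AM–1:54 PM = 7 h 56 min; less 45 min break → 7 h 11 min
Thu: 9:18 AM–8:04 PM = 10 h 46 min; less 45 min break → 10 h 1 min
Fri: 8:11 AM–3:31 PM = 7 h 20 min; less 45 min break → 6 h 35 min
Sat: 5:39 AM–1:16 PM = 7 h 37 min; less 45 min break → 6 h 52 min
Total worked: 46 h 52 min = 46.87 h.
Threshold 37.5 h → overtime 9 h 22 min, regular 37 h 30 min.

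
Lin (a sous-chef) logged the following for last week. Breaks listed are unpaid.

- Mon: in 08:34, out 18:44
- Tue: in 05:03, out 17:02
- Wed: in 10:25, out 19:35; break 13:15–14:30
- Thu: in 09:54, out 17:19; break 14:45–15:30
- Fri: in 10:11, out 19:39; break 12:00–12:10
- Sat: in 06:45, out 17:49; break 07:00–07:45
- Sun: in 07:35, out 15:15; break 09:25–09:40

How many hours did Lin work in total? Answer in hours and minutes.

Mon: 08:34–18:44 = 10 h 10 min
Tue: 05:03–17:02 = 11 h 59 min
Wed: 10:25–19:35 = 9 h 10 min; less 75 min break → 7 h 55 min
Thu: 09:54–17:19 = 7 h 25 min; less 45 min break → 6 h 40 min
Fri: 10:11–19:39 = 9 h 28 min; less 10 min break → 9 h 18 min
Sat: 06:45–17:49 = 11 h 4 min; less 45 min break → 10 h 19 min
Sun: 07:35–15:15 = 7 h 40 min; less 15 min break → 7 h 25 min
Total: 10 h 10 min + 11 h 59 min + 7 h 55 min + 6 h 40 min + 9 h 18 min + 10 h 19 min + 7 h 25 min = 63 h 46 min.

63 h 46 min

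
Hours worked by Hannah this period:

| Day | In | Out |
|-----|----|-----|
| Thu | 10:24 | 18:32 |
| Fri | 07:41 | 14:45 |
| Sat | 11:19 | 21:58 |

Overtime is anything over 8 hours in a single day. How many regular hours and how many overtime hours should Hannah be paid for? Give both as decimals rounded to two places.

Regular 23.07 hours, overtime 2.78 hours

Thu: 10:24–18:32 = 8 h 8 min
Fri: 07:41–14:45 = 7 h 4 min
Sat: 11:19–21:58 = 10 h 39 min
Thu reg 8 h 0 min / OT 0 h 8 min; Fri reg 7 h 4 min / OT 0 h 0 min; Sat reg 8 h 0 min / OT 2 h 39 min.
Totals: regular 23 h 4 min, overtime 2 h 47 min.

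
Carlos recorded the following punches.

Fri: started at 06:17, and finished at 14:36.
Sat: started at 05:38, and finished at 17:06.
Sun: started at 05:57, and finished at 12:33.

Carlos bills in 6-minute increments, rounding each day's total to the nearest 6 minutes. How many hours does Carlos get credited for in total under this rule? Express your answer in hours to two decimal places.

26.40 hours

Fri: 06:17–14:36 = 8 h 19 min → rounds to 8 h 18 min
Sat: 05:38–17:06 = 11 h 28 min → rounds to 11 h 30 min
Sun: 05:57–12:33 = 6 h 36 min → rounds to 6 h 36 min
Total credited: 26 h 24 min.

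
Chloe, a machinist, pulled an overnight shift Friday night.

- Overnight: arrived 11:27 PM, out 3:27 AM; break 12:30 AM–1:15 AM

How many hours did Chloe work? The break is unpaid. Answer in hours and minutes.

Overnight: 11:27 PM → midnight = 0 h 33 min; midnight → 3:27 AM = 3 h 27 min; span 4 h 0 min; less 45 min break → 3 h 15 min

3 h 15 min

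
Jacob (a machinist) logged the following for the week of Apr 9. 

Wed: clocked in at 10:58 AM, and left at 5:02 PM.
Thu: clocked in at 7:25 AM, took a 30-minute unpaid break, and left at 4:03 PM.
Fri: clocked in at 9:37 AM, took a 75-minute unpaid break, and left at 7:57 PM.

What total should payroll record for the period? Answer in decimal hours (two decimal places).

23.28 hours

Wed: 10:58 AM–5:02 PM = 6 h 4 min
Thu: 7:25 AM–4:03 PM = 8 h 38 min; less 30 min break → 8 h 8 min
Fri: 9:37 AM–7:57 PM = 10 h 20 min; less 75 min break → 9 h 5 min
Total: 6 h 4 min + 8 h 8 min + 9 h 5 min = 23 h 17 min.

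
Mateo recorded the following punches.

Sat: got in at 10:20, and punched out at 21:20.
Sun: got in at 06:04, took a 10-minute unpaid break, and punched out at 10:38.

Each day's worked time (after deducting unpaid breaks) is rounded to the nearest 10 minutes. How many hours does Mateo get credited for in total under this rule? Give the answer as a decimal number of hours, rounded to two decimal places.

Sat: 10:20–21:20 = 11 h 0 min → rounds to 11 h 0 min
Sun: 06:04–10:38 = 4 h 34 min − 10 min = 4 h 24 min → rounds to 4 h 20 min
Total credited: 15 h 20 min.

15.33 hours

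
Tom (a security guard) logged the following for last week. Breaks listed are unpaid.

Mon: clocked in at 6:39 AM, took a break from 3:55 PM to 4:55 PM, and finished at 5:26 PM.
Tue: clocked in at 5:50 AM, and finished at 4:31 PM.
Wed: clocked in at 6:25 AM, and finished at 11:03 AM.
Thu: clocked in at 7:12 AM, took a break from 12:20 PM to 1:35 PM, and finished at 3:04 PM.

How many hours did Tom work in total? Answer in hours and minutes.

Mon: 6:39 AM–5:26 PM = 10 h 47 min; less 60 min break → 9 h 47 min
Tue: 5:50 AM–4:31 PM = 10 h 41 min
Wed: 6:25 AM–11:03 AM = 4 h 38 min
Thu: 7:12 AM–3:04 PM = 7 h 52 min; less 75 min break → 6 h 37 min
Total: 9 h 47 min + 10 h 41 min + 4 h 38 min + 6 h 37 min = 31 h 43 min.

31 h 43 min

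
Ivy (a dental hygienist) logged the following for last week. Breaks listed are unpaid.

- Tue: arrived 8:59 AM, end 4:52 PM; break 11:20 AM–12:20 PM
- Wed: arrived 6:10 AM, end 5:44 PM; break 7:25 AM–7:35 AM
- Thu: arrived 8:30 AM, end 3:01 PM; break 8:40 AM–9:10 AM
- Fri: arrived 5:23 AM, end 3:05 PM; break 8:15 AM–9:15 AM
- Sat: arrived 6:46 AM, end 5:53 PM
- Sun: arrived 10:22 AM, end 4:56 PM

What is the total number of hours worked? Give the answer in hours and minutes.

50 h 41 min

Tue: 8:59 AM–4:52 PM = 7 h 53 min; less 60 min break → 6 h 53 min
Wed: 6:10 AM–5:44 PM = 11 h 34 min; less 10 min break → 11 h 24 min
Thu: 8:30 AM–3:01 PM = 6 h 31 min; less 30 min break → 6 h 1 min
Fri: 5:23 AM–3:05 PM = 9 h 42 min; less 60 min break → 8 h 42 min
Sat: 6:46 AM–5:53 PM = 11 h 7 min
Sun: 10:22 AM–4:56 PM = 6 h 34 min
Total: 6 h 53 min + 11 h 24 min + 6 h 1 min + 8 h 42 min + 11 h 7 min + 6 h 34 min = 50 h 41 min.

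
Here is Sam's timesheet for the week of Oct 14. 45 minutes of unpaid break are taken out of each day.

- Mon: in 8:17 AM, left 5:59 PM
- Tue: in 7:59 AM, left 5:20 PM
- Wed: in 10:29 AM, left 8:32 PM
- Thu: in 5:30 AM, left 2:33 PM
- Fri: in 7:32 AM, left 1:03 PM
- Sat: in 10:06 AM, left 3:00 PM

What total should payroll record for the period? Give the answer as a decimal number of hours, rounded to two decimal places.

Mon: 8:17 AM–5:59 PM = 9 h 42 min; less 45 min break → 8 h 57 min
Tue: 7:59 AM–5:20 PM = 9 h 21 min; less 45 min break → 8 h 36 min
Wed: 10:29 AM–8:32 PM = 10 h 3 min; less 45 min break → 9 h 18 min
Thu: 5:30 AM–2:33 PM = 9 h 3 min; less 45 min break → 8 h 18 min
Fri: 7:32 AM–1:03 PM = 5 h 31 min; less 45 min break → 4 h 46 min
Sat: 10:06 AM–3:00 PM = 4 h 54 min; less 45 min break → 4 h 9 min
Total: 8 h 57 min + 8 h 36 min + 9 h 18 min + 8 h 18 min + 4 h 46 min + 4 h 9 min = 44 h 4 min.

44.07 hours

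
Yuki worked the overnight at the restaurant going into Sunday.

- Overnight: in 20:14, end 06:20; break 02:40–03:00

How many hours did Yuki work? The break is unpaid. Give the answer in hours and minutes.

9 h 46 min

Overnight: 20:14 → midnight = 3 h 46 min; midnight → 06:20 = 6 h 20 min; span 10 h 6 min; less 20 min break → 9 h 46 min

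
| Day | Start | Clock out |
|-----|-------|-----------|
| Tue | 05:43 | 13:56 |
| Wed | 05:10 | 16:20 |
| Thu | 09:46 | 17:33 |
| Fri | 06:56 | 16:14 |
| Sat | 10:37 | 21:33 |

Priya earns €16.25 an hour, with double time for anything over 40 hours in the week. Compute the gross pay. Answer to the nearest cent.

€890.50

Tue: 05:43–13:56 = 8 h 13 min
Wed: 05:10–16:20 = 11 h 10 min
Thu: 09:46–17:33 = 7 h 47 min
Fri: 06:56–16:14 = 9 h 18 min
Sat: 10:37–21:33 = 10 h 56 min
Total worked: 47 h 24 min = 2844 min.
Regular 40 h 0 min = 2400 min at €16.25/h; overtime 7 h 24 min = 444 min at €32.50/h.
Pay = (2400 × €16.25 + 444 × €32.50) ÷ 60 = €890.50.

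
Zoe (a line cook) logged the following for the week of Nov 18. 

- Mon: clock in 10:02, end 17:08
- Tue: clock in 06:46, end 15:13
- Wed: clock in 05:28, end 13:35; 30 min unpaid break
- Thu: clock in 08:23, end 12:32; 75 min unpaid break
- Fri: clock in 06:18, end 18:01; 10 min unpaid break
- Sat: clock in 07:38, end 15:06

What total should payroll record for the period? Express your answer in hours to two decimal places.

45.08 hours

Mon: 10:02–17:08 = 7 h 6 min
Tue: 06:46–15:13 = 8 h 27 min
Wed: 05:28–13:35 = 8 h 7 min; less 30 min break → 7 h 37 min
Thu: 08:23–12:32 = 4 h 9 min; less 75 min break → 2 h 54 min
Fri: 06:18–18:01 = 11 h 43 min; less 10 min break → 11 h 33 min
Sat: 07:38–15:06 = 7 h 28 min
Total: 7 h 6 min + 8 h 27 min + 7 h 37 min + 2 h 54 min + 11 h 33 min + 7 h 28 min = 45 h 5 min.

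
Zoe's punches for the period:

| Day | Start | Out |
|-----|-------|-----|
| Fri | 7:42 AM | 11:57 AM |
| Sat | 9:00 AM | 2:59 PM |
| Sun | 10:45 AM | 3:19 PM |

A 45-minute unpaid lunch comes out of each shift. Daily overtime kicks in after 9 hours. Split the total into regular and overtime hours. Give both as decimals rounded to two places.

Fri: 7:42 AM–11:57 AM = 4 h 15 min; less 45 min break → 3 h 30 min
Sat: 9:00 AM–2:59 PM = 5 h 59 min; less 45 min break → 5 h 14 min
Sun: 10:45 AM–3:19 PM = 4 h 34 min; less 45 min break → 3 h 49 min
Fri reg 3 h 30 min / OT 0 h 0 min; Sat reg 5 h 14 min / OT 0 h 0 min; Sun reg 3 h 49 min / OT 0 h 0 min.
Totals: regular 12 h 33 min, overtime 0 h 0 min.

Regular 12.55 hours, overtime 0.00 hours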